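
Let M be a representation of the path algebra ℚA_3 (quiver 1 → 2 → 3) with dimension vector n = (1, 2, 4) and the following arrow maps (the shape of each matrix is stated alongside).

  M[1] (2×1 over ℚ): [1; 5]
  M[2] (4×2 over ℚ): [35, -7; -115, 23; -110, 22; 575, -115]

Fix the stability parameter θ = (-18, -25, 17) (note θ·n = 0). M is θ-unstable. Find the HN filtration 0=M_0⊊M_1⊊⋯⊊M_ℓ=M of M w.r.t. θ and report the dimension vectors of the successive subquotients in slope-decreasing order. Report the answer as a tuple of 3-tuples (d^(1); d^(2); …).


Interval decomposition of M: I[1,2], I[2,3], I[3,3]^3.
HN type (ℓ=3): μ^(1)=17; μ^(2)=-43/2; μ^(3)=-25

((0, 0, 4); (1, 1, 0); (0, 1, 0))


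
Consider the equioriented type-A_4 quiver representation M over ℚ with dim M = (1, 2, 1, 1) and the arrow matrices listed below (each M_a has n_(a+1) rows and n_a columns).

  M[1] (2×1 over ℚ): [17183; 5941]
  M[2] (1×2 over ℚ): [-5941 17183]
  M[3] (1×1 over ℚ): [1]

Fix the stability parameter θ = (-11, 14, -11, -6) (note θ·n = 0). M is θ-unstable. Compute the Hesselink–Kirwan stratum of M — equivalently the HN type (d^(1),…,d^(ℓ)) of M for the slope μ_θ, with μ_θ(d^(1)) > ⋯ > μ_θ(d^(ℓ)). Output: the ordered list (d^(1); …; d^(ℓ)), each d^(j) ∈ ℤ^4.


Barcode: M ≅ I[1,2], I[2,4]. HN layers by μ_θ (3 steps, strictly decreasing):
  μ^(1)=14; μ^(2)=-1; μ^(3)=-11

((0, 1, 0, 0); (0, 1, 1, 1); (1, 0, 0, 0))


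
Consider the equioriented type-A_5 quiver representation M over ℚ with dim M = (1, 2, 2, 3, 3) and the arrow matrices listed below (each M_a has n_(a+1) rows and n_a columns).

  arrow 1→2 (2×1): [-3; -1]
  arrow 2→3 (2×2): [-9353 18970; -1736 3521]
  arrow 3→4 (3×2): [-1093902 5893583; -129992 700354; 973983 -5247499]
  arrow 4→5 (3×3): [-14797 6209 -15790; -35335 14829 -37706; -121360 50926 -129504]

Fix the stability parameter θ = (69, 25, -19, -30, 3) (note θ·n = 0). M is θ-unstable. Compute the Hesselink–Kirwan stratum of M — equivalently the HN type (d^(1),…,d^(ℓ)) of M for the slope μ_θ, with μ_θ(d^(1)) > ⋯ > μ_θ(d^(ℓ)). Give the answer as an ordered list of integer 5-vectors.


Via rank(M_{q-1}∘⋯∘M_p): M ≅ I[1,5], I[2,4], I[4,5], I[5,5].
μ_θ-semistable layers: μ^(1)=48/5; μ^(2)=3; μ^(3)=-8; μ^(4)=-30

((1, 1, 1, 1, 1); (0, 0, 0, 0, 2); (0, 1, 1, 1, 0); (0, 0, 0, 1, 0))


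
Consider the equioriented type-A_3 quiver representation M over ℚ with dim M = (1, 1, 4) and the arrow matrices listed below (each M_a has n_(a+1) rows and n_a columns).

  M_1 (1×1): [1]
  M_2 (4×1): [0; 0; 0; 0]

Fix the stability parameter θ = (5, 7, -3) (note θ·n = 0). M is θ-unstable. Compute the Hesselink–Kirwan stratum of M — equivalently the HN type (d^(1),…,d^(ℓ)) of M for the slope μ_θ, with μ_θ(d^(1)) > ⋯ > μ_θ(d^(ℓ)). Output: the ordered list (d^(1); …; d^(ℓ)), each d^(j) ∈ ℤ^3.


Via rank(M_{q-1}∘⋯∘M_p): M ≅ I[1,2], I[3,3]^4.
μ_θ-semistable layers: μ^(1)=7; μ^(2)=5; μ^(3)=-3

((0, 1, 0); (1, 0, 0); (0, 0, 4))


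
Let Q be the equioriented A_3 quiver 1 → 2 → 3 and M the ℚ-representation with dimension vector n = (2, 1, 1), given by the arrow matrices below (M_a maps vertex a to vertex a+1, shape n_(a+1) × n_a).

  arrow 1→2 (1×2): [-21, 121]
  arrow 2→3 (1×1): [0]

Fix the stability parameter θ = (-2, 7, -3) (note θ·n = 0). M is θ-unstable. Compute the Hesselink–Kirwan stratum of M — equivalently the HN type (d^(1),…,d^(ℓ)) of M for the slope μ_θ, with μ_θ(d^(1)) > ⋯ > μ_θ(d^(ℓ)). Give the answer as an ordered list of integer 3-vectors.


Via rank(M_{q-1}∘⋯∘M_p): M ≅ I[1,1], I[1,2], I[3,3].
μ_θ-semistable layers: μ^(1)=7; μ^(2)=-2; μ^(3)=-3

((0, 1, 0); (2, 0, 0); (0, 0, 1))


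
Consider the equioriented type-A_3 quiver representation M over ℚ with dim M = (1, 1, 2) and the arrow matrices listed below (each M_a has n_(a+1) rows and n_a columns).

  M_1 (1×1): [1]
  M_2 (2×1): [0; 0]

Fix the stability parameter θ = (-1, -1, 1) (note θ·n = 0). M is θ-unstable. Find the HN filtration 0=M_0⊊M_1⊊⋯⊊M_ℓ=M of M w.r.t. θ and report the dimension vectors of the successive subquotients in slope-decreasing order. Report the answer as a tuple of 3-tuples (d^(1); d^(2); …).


Via rank(M_{q-1}∘⋯∘M_p): M ≅ I[1,2], I[3,3]^2.
μ_θ-semistable layers: μ^(1)=1; μ^(2)=-1

((0, 0, 2); (1, 1, 0))


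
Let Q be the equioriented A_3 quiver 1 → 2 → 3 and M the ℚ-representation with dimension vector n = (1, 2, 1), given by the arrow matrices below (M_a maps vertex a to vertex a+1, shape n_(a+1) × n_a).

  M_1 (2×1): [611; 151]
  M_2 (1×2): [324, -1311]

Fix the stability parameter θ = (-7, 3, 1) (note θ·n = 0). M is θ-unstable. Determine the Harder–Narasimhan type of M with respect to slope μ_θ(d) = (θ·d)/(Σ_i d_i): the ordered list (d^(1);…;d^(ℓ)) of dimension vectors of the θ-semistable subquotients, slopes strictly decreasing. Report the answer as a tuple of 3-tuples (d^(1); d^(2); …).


Barcode: M ≅ I[1,3], I[2,2]. HN layers by μ_θ (3 steps, strictly decreasing):
  μ^(1)=3; μ^(2)=2; μ^(3)=-7

((0, 1, 0); (0, 1, 1); (1, 0, 0))


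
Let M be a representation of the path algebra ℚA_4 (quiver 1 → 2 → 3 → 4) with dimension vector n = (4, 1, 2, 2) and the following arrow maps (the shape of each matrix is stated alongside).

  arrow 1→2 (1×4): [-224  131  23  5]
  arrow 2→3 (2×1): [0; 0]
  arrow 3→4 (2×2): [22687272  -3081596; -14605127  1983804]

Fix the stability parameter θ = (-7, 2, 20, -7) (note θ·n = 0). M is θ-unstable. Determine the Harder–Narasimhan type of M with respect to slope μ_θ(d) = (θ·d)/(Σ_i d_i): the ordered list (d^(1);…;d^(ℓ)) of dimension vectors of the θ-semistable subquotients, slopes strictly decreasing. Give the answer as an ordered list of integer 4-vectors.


Barcode: M ≅ I[1,1]^3, I[1,2], I[3,4]^2. HN layers by μ_θ (3 steps, strictly decreasing):
  μ^(1)=13/2; μ^(2)=2; μ^(3)=-7

((0, 0, 2, 2); (0, 1, 0, 0); (4, 0, 0, 0))


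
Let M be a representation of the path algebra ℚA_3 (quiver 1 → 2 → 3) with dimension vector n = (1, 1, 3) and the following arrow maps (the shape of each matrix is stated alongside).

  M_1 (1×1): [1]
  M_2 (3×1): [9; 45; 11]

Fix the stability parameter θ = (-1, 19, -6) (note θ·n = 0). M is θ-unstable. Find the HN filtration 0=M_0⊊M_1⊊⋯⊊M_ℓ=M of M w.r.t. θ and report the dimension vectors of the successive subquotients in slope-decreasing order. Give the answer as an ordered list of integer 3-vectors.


Via rank(M_{q-1}∘⋯∘M_p): M ≅ I[1,3], I[3,3]^2.
μ_θ-semistable layers: μ^(1)=13/2; μ^(2)=-1; μ^(3)=-6

((0, 1, 1); (1, 0, 0); (0, 0, 2))


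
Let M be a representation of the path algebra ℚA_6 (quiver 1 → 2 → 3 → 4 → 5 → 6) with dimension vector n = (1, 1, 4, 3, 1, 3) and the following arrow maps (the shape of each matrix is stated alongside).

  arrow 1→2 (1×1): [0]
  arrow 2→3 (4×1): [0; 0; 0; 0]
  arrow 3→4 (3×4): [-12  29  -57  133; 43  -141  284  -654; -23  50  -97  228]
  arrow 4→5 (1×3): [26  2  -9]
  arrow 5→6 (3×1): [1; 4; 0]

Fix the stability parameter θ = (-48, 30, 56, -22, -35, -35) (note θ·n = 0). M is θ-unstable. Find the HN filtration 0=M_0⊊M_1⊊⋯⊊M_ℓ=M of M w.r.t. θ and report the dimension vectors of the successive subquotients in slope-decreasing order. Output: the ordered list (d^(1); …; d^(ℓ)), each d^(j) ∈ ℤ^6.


Via rank(M_{q-1}∘⋯∘M_p): M ≅ I[1,1], I[2,2], I[3,3], I[3,4]^2, I[3,6], I[6,6]^2.
μ_θ-semistable layers: μ^(1)=56; μ^(2)=30; μ^(3)=17; μ^(4)=-9; μ^(5)=-35; μ^(6)=-48

((0, 0, 1, 0, 0, 0); (0, 1, 0, 0, 0, 0); (0, 0, 2, 2, 0, 0); (0, 0, 1, 1, 1, 1); (0, 0, 0, 0, 0, 2); (1, 0, 0, 0, 0, 0))


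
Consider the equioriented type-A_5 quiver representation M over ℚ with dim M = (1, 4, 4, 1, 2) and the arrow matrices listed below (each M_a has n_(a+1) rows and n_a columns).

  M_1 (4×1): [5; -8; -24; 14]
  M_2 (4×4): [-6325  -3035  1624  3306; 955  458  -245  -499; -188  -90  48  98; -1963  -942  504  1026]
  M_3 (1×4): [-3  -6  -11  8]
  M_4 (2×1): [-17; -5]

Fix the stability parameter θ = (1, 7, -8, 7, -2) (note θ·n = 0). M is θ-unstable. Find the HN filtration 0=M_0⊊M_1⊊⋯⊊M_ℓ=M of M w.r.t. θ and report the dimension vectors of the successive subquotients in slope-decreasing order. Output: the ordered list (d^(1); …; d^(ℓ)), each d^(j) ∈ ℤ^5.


Via rank(M_{q-1}∘⋯∘M_p): M ≅ I[1,5], I[2,3]^3, I[5,5].
μ_θ-semistable layers: μ^(1)=5/2; μ^(2)=0; μ^(3)=-1/2; μ^(4)=-2

((0, 0, 0, 1, 1); (1, 1, 1, 0, 0); (0, 3, 3, 0, 0); (0, 0, 0, 0, 1))


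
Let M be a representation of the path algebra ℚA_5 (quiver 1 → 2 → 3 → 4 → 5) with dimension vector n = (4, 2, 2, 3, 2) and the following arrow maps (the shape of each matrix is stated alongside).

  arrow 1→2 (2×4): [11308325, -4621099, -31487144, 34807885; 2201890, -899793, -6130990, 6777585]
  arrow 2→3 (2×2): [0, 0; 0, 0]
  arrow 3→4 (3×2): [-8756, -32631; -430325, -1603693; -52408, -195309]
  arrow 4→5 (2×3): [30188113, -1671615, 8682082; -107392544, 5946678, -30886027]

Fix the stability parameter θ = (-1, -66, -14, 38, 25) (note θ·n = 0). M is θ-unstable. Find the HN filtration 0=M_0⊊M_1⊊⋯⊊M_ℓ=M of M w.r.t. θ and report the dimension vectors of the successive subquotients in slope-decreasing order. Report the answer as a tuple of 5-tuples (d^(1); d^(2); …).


Barcode: M ≅ I[1,1]^2, I[1,2]^2, I[3,5]^2, I[4,4]. HN layers by μ_θ (5 steps, strictly decreasing):
  μ^(1)=38; μ^(2)=63/2; μ^(3)=-1; μ^(4)=-14; μ^(5)=-67/2

((0, 0, 0, 1, 0); (0, 0, 0, 2, 2); (2, 0, 0, 0, 0); (0, 0, 2, 0, 0); (2, 2, 0, 0, 0))


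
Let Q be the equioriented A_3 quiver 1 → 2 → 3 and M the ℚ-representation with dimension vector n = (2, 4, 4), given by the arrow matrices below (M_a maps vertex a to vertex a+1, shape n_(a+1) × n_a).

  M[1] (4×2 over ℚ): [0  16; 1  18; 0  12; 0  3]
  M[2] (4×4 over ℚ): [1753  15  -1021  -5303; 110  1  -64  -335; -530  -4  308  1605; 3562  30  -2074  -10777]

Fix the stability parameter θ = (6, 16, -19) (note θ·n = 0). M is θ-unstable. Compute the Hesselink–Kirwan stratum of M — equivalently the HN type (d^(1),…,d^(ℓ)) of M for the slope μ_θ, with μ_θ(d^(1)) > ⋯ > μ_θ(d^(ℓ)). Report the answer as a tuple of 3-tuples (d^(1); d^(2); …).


Interval decomposition of M: I[1,3]^2, I[2,3]^2.
HN type (ℓ=2): μ^(1)=1; μ^(2)=-3/2

((2, 2, 2); (0, 2, 2))


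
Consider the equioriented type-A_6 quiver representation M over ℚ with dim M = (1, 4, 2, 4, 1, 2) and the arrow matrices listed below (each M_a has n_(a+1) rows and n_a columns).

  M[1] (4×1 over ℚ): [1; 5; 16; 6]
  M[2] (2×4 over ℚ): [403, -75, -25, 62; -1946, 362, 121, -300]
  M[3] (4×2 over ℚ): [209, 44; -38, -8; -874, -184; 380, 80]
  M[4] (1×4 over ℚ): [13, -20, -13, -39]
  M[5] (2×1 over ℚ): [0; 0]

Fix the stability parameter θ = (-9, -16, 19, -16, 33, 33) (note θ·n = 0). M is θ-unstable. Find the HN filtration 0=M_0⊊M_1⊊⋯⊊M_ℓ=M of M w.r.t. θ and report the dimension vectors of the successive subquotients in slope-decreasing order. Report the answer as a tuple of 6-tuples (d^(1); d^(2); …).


Barcode: M ≅ I[1,2], I[2,2], I[2,3], I[2,5], I[4,4]^3, I[6,6]^2. HN layers by μ_θ (5 steps, strictly decreasing):
  μ^(1)=33; μ^(2)=19; μ^(3)=3/2; μ^(4)=-25/2; μ^(5)=-16

((0, 0, 0, 0, 1, 2); (0, 0, 1, 0, 0, 0); (0, 0, 1, 1, 0, 0); (1, 1, 0, 0, 0, 0); (0, 3, 0, 3, 0, 0))


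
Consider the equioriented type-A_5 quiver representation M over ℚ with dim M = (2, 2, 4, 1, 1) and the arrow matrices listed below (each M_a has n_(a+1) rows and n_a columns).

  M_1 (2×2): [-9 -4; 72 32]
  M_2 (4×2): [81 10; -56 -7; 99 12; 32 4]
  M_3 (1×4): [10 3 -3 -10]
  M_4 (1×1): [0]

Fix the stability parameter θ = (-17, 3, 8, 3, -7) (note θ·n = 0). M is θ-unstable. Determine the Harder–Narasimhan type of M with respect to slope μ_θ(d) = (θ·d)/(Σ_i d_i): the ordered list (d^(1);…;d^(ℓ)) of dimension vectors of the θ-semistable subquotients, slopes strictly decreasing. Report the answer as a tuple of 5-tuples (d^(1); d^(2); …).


Via rank(M_{q-1}∘⋯∘M_p): M ≅ I[1,1], I[1,4], I[2,3], I[3,3]^2, I[5,5].
μ_θ-semistable layers: μ^(1)=8; μ^(2)=11/2; μ^(3)=3; μ^(4)=-7; μ^(5)=-17

((0, 0, 3, 0, 0); (0, 0, 1, 1, 0); (0, 2, 0, 0, 0); (0, 0, 0, 0, 1); (2, 0, 0, 0, 0))


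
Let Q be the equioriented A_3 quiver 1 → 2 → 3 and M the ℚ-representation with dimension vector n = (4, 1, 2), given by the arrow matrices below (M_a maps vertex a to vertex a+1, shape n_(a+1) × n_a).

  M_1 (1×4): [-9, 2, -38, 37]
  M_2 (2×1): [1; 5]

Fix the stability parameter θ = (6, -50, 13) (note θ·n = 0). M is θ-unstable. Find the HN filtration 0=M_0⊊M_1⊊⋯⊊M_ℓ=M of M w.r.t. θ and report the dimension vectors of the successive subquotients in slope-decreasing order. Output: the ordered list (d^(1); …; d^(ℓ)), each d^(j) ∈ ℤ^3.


Via rank(M_{q-1}∘⋯∘M_p): M ≅ I[1,1]^3, I[1,3], I[3,3].
μ_θ-semistable layers: μ^(1)=13; μ^(2)=6; μ^(3)=-22

((0, 0, 2); (3, 0, 0); (1, 1, 0))


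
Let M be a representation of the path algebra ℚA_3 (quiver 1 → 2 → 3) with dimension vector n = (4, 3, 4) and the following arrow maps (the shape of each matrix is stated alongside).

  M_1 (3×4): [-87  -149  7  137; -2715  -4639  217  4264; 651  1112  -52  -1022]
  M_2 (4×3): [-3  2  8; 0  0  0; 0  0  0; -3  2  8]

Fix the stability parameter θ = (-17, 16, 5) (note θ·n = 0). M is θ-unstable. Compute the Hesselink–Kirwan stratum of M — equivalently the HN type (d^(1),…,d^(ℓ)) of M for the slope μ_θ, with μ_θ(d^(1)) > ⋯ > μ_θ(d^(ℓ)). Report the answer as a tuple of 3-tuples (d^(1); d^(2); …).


Interval decomposition of M: I[1,1], I[1,2]^2, I[1,3], I[3,3]^3.
HN type (ℓ=4): μ^(1)=16; μ^(2)=21/2; μ^(3)=5; μ^(4)=-17

((0, 2, 0); (0, 1, 1); (0, 0, 3); (4, 0, 0))


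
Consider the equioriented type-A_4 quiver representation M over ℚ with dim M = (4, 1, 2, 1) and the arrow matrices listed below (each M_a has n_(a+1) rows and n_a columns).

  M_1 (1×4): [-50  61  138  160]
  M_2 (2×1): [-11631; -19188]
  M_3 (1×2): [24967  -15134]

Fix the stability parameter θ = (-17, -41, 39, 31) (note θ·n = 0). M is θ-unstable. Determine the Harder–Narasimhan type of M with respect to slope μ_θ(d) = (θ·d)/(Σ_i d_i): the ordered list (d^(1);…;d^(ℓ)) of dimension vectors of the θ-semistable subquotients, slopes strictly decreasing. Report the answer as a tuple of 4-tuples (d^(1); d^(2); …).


Barcode: M ≅ I[1,1]^3, I[1,4], I[3,3]. HN layers by μ_θ (4 steps, strictly decreasing):
  μ^(1)=39; μ^(2)=35; μ^(3)=-17; μ^(4)=-29

((0, 0, 1, 0); (0, 0, 1, 1); (3, 0, 0, 0); (1, 1, 0, 0))


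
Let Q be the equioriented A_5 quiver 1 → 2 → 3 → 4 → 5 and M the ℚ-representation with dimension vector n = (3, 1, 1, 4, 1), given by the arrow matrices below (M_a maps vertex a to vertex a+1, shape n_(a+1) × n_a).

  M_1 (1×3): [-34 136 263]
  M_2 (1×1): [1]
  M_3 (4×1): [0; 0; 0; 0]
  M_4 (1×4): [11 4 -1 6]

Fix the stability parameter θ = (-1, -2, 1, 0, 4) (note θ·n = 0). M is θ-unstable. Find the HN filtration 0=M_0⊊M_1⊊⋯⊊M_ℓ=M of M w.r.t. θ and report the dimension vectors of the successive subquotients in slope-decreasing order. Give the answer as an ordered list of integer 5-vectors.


Barcode: M ≅ I[1,1]^2, I[1,3], I[4,4]^3, I[4,5]. HN layers by μ_θ (5 steps, strictly decreasing):
  μ^(1)=4; μ^(2)=1; μ^(3)=0; μ^(4)=-1; μ^(5)=-3/2

((0, 0, 0, 0, 1); (0, 0, 1, 0, 0); (0, 0, 0, 4, 0); (2, 0, 0, 0, 0); (1, 1, 0, 0, 0))


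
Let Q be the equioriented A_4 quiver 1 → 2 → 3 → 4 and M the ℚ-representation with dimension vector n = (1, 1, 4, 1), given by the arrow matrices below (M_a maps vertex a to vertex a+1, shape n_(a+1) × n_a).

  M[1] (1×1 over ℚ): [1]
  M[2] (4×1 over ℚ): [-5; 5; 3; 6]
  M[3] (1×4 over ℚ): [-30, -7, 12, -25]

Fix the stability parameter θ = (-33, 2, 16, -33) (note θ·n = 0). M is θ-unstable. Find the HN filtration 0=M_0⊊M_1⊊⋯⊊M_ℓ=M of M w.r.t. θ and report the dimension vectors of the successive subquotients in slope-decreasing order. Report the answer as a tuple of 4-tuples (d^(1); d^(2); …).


Via rank(M_{q-1}∘⋯∘M_p): M ≅ I[1,4], I[3,3]^3.
μ_θ-semistable layers: μ^(1)=16; μ^(2)=-5; μ^(3)=-33

((0, 0, 3, 0); (0, 1, 1, 1); (1, 0, 0, 0))


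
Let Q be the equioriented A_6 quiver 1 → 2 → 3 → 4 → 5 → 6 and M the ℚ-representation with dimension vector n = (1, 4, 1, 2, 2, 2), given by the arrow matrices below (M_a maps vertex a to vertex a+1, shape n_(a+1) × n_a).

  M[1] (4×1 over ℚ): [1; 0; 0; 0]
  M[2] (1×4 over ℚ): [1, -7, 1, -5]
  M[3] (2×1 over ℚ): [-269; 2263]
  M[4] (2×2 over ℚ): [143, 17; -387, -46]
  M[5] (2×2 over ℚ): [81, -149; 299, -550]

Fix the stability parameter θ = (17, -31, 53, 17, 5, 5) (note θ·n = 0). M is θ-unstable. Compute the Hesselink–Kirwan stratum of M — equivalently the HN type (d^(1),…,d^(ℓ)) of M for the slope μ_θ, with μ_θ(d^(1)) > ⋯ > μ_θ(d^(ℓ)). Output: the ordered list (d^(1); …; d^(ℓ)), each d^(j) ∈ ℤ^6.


Via rank(M_{q-1}∘⋯∘M_p): M ≅ I[1,6], I[2,2]^3, I[4,6].
μ_θ-semistable layers: μ^(1)=20; μ^(2)=9; μ^(3)=-7; μ^(4)=-31

((0, 0, 1, 1, 1, 1); (0, 0, 0, 1, 1, 1); (1, 1, 0, 0, 0, 0); (0, 3, 0, 0, 0, 0))


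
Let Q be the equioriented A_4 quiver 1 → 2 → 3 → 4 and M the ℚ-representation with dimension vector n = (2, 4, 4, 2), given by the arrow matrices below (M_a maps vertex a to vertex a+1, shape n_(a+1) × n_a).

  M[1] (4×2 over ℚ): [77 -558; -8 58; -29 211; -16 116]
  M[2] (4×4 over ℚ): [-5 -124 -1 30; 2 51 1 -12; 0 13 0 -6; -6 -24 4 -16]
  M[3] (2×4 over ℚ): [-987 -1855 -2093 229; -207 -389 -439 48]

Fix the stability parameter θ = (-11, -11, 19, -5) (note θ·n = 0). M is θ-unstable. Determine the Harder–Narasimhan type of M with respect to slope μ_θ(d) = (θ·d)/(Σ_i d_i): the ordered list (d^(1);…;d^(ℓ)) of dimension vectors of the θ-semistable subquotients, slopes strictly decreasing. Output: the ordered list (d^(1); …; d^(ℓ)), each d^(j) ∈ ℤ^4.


Via rank(M_{q-1}∘⋯∘M_p): M ≅ I[1,4]^2, I[2,2], I[2,3], I[3,3].
μ_θ-semistable layers: μ^(1)=19; μ^(2)=7; μ^(3)=-11

((0, 0, 2, 0); (0, 0, 2, 2); (2, 4, 0, 0))


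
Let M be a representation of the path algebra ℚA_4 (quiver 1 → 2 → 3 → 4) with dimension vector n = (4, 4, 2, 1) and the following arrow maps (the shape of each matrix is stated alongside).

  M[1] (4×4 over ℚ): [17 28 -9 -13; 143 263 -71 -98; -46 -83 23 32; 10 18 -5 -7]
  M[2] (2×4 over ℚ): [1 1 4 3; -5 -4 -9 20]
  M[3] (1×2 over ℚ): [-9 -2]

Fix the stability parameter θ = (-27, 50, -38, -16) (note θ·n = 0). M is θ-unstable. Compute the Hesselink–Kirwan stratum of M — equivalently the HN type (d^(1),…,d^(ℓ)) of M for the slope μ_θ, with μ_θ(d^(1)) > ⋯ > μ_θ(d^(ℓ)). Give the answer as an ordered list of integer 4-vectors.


Barcode: M ≅ I[1,2]^2, I[1,3], I[1,4]. HN layers by μ_θ (4 steps, strictly decreasing):
  μ^(1)=50; μ^(2)=6; μ^(3)=-4/3; μ^(4)=-27

((0, 2, 0, 0); (0, 1, 1, 0); (0, 1, 1, 1); (4, 0, 0, 0))


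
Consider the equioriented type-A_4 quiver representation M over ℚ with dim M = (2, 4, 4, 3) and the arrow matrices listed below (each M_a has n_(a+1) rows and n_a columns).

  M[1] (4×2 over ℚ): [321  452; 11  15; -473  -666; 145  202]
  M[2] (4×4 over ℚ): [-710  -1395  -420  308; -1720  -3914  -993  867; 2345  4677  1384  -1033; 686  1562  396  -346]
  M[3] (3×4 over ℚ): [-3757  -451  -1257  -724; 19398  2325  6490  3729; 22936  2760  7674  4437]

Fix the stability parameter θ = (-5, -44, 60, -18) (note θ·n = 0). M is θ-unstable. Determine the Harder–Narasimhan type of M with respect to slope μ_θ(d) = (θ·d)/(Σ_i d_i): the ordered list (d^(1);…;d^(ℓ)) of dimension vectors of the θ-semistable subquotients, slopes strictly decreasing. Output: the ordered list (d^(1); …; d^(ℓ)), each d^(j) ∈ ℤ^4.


Via rank(M_{q-1}∘⋯∘M_p): M ≅ I[1,2], I[1,4], I[2,4]^2, I[3,3].
μ_θ-semistable layers: μ^(1)=60; μ^(2)=21; μ^(3)=-49/2; μ^(4)=-44

((0, 0, 1, 0); (0, 0, 3, 3); (2, 2, 0, 0); (0, 2, 0, 0))


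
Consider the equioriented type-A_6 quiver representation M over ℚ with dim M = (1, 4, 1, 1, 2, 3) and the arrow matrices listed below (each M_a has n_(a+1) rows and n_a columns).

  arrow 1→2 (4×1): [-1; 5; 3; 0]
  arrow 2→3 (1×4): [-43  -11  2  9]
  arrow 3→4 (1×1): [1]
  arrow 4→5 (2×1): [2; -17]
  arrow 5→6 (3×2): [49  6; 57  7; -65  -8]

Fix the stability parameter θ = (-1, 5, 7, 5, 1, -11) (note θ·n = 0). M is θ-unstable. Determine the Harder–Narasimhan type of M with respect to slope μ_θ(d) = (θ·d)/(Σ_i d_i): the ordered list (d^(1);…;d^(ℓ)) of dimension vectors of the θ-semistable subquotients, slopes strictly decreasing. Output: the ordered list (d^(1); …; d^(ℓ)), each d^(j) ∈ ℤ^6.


Barcode: M ≅ I[1,6], I[2,2]^3, I[5,6], I[6,6]. HN layers by μ_θ (5 steps, strictly decreasing):
  μ^(1)=5; μ^(2)=7/5; μ^(3)=-1; μ^(4)=-5; μ^(5)=-11

((0, 3, 0, 0, 0, 0); (0, 1, 1, 1, 1, 1); (1, 0, 0, 0, 0, 0); (0, 0, 0, 0, 1, 1); (0, 0, 0, 0, 0, 1))


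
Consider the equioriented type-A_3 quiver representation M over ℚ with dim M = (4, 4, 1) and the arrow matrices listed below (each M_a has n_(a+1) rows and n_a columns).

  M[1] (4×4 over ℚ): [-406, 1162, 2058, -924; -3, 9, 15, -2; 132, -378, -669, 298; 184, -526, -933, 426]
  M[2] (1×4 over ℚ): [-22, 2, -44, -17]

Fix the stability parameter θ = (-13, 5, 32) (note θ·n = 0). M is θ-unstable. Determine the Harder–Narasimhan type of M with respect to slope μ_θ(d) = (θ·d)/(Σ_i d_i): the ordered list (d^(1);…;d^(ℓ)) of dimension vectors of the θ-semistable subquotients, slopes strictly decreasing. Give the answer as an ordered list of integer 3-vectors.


Barcode: M ≅ I[1,1]^2, I[1,2], I[1,3], I[2,2]^2. HN layers by μ_θ (3 steps, strictly decreasing):
  μ^(1)=32; μ^(2)=5; μ^(3)=-13

((0, 0, 1); (0, 4, 0); (4, 0, 0))


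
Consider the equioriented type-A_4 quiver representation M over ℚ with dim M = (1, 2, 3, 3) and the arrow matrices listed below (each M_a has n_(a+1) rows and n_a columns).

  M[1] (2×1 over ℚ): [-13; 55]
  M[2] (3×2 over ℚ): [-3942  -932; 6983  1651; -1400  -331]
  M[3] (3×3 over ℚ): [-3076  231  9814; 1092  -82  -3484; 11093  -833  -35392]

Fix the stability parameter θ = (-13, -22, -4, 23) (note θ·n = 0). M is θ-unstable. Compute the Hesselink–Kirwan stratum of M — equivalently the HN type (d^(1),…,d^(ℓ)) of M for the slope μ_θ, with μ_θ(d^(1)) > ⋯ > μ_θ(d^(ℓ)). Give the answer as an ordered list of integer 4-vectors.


Interval decomposition of M: I[1,3], I[2,4], I[3,4], I[4,4].
HN type (ℓ=4): μ^(1)=23; μ^(2)=-4; μ^(3)=-35/2; μ^(4)=-22

((0, 0, 0, 3); (0, 0, 3, 0); (1, 1, 0, 0); (0, 1, 0, 0))


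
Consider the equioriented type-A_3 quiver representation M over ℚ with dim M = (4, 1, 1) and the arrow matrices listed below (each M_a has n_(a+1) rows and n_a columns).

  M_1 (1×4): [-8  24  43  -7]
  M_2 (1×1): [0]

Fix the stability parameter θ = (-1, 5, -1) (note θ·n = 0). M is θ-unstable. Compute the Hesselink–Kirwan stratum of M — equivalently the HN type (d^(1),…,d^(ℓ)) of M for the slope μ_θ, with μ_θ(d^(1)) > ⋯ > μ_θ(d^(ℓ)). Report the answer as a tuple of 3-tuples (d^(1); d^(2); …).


Via rank(M_{q-1}∘⋯∘M_p): M ≅ I[1,1]^3, I[1,2], I[3,3].
μ_θ-semistable layers: μ^(1)=5; μ^(2)=-1

((0, 1, 0); (4, 0, 1))


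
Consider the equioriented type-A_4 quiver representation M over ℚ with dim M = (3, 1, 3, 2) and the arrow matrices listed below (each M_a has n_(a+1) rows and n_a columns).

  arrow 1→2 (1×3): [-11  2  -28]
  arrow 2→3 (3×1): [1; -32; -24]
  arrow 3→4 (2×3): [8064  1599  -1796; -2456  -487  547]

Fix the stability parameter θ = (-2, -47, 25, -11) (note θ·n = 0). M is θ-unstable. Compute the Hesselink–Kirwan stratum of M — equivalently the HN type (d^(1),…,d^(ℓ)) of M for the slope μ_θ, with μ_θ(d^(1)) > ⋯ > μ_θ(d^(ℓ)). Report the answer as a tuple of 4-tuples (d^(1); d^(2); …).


Via rank(M_{q-1}∘⋯∘M_p): M ≅ I[1,1]^2, I[1,3], I[3,4]^2.
μ_θ-semistable layers: μ^(1)=25; μ^(2)=7; μ^(3)=-2; μ^(4)=-49/2

((0, 0, 1, 0); (0, 0, 2, 2); (2, 0, 0, 0); (1, 1, 0, 0))


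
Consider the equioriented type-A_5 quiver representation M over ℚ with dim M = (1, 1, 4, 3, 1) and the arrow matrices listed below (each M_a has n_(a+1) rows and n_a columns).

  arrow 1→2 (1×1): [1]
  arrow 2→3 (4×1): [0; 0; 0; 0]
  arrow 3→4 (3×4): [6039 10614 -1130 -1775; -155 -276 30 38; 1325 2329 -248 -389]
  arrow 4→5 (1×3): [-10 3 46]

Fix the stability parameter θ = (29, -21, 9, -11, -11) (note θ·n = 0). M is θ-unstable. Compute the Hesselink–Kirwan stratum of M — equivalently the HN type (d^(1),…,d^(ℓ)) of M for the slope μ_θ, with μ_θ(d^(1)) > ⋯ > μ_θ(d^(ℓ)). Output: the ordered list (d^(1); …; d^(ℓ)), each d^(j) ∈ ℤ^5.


Barcode: M ≅ I[1,2], I[3,3], I[3,4]^2, I[3,5]. HN layers by μ_θ (4 steps, strictly decreasing):
  μ^(1)=9; μ^(2)=4; μ^(3)=-1; μ^(4)=-13/3

((0, 0, 1, 0, 0); (1, 1, 0, 0, 0); (0, 0, 2, 2, 0); (0, 0, 1, 1, 1))


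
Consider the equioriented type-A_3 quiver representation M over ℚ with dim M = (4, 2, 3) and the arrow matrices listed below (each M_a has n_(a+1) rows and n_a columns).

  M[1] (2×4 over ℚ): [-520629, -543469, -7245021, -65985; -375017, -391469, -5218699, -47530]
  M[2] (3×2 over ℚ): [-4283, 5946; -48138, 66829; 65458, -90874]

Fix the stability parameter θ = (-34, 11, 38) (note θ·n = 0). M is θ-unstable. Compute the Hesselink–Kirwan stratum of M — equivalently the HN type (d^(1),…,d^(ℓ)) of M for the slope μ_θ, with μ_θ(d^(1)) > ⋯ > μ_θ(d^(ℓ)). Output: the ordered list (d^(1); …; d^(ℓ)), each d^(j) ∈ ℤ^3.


Barcode: M ≅ I[1,1]^2, I[1,3]^2, I[3,3]. HN layers by μ_θ (3 steps, strictly decreasing):
  μ^(1)=38; μ^(2)=11; μ^(3)=-34

((0, 0, 3); (0, 2, 0); (4, 0, 0))


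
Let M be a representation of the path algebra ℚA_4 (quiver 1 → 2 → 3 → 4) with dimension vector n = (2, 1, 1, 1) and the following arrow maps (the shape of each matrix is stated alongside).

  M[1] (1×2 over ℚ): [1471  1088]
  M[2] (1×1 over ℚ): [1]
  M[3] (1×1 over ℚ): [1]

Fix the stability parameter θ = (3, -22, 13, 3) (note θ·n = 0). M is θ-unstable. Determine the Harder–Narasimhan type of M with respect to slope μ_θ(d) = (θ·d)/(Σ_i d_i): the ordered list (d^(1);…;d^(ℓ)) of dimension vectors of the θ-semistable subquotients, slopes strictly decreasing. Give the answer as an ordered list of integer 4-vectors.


Interval decomposition of M: I[1,1], I[1,4].
HN type (ℓ=3): μ^(1)=8; μ^(2)=3; μ^(3)=-19/2

((0, 0, 1, 1); (1, 0, 0, 0); (1, 1, 0, 0))


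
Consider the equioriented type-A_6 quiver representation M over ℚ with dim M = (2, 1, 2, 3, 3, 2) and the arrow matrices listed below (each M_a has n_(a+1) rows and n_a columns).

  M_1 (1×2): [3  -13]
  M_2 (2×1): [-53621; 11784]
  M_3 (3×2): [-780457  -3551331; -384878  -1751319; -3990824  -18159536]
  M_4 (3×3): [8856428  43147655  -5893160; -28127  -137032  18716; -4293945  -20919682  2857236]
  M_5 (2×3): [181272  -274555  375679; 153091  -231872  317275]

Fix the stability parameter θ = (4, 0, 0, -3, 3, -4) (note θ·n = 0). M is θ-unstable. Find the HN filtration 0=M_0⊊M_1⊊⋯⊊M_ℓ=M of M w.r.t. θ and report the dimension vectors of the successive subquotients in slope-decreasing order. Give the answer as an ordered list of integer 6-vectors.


Via rank(M_{q-1}∘⋯∘M_p): M ≅ I[1,1], I[1,6], I[3,5], I[4,4], I[5,6].
μ_θ-semistable layers: μ^(1)=4; μ^(2)=3; μ^(3)=0; μ^(4)=-1/2; μ^(5)=-3/2; μ^(6)=-3

((1, 0, 0, 0, 0, 0); (0, 0, 0, 0, 1, 0); (1, 1, 1, 1, 1, 1); (0, 0, 0, 0, 1, 1); (0, 0, 1, 1, 0, 0); (0, 0, 0, 1, 0, 0))


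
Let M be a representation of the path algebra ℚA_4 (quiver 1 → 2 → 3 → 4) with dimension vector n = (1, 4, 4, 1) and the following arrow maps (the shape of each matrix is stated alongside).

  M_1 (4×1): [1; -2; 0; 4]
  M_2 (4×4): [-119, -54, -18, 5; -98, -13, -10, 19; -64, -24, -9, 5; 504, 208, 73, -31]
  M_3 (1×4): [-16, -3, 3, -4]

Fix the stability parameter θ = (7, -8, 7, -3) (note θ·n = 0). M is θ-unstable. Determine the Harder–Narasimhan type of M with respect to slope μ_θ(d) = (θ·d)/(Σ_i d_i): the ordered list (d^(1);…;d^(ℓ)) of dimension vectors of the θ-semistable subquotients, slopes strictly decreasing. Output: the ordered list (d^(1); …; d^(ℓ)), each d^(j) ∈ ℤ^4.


Via rank(M_{q-1}∘⋯∘M_p): M ≅ I[1,3], I[2,3]^2, I[2,4].
μ_θ-semistable layers: μ^(1)=7; μ^(2)=2; μ^(3)=-1/2; μ^(4)=-8

((0, 0, 3, 0); (0, 0, 1, 1); (1, 1, 0, 0); (0, 3, 0, 0))


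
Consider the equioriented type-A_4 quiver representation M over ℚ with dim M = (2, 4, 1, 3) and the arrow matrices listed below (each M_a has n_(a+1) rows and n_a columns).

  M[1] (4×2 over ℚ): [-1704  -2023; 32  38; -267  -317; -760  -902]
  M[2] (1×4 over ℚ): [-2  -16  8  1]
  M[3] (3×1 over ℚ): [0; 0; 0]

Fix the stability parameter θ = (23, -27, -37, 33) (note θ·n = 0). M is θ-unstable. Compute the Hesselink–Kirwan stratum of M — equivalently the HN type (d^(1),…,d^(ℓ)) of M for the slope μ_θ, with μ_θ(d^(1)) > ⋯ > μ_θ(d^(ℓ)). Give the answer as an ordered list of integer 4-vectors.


Interval decomposition of M: I[1,2]^2, I[2,2], I[2,3], I[4,4]^3.
HN type (ℓ=4): μ^(1)=33; μ^(2)=-2; μ^(3)=-27; μ^(4)=-32

((0, 0, 0, 3); (2, 2, 0, 0); (0, 1, 0, 0); (0, 1, 1, 0))


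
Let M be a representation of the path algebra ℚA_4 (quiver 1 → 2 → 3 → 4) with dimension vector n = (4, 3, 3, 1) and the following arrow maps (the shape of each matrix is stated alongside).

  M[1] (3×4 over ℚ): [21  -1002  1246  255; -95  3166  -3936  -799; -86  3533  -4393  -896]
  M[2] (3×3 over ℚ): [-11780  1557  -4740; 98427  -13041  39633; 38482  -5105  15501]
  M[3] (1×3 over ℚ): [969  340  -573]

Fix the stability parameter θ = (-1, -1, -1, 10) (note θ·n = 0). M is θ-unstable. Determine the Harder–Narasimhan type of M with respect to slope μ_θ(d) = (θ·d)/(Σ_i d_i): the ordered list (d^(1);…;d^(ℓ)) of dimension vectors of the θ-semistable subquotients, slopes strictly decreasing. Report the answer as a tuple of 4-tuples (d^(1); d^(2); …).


Via rank(M_{q-1}∘⋯∘M_p): M ≅ I[1,1], I[1,3]^2, I[1,4].
μ_θ-semistable layers: μ^(1)=10; μ^(2)=-1

((0, 0, 0, 1); (4, 3, 3, 0))


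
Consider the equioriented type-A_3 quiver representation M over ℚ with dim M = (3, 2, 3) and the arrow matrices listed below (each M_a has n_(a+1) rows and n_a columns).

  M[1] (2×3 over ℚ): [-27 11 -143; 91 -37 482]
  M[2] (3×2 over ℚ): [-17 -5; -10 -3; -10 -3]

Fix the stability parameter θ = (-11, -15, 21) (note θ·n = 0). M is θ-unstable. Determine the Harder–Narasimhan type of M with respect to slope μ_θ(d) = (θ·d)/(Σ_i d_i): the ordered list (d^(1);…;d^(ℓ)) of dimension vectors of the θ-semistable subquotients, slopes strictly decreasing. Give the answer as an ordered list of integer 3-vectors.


Barcode: M ≅ I[1,1], I[1,3]^2, I[3,3]. HN layers by μ_θ (3 steps, strictly decreasing):
  μ^(1)=21; μ^(2)=-11; μ^(3)=-13

((0, 0, 3); (1, 0, 0); (2, 2, 0))


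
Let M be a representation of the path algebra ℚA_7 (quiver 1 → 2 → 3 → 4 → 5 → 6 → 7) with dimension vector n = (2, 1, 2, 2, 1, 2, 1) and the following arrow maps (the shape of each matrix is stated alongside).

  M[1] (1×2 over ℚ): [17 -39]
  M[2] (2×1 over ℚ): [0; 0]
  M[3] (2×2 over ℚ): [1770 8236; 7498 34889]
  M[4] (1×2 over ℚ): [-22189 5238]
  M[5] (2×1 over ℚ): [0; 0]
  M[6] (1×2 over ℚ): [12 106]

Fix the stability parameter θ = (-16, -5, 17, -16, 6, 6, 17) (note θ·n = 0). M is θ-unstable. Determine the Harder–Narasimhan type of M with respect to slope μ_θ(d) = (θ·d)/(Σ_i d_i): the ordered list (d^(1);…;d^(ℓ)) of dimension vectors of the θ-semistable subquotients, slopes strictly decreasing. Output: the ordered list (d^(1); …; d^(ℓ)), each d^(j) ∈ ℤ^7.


Interval decomposition of M: I[1,1], I[1,2], I[3,4], I[3,5], I[6,6], I[6,7].
HN type (ℓ=5): μ^(1)=17; μ^(2)=6; μ^(3)=1/2; μ^(4)=-5; μ^(5)=-16

((0, 0, 0, 0, 0, 0, 1); (0, 0, 0, 0, 1, 2, 0); (0, 0, 2, 2, 0, 0, 0); (0, 1, 0, 0, 0, 0, 0); (2, 0, 0, 0, 0, 0, 0))


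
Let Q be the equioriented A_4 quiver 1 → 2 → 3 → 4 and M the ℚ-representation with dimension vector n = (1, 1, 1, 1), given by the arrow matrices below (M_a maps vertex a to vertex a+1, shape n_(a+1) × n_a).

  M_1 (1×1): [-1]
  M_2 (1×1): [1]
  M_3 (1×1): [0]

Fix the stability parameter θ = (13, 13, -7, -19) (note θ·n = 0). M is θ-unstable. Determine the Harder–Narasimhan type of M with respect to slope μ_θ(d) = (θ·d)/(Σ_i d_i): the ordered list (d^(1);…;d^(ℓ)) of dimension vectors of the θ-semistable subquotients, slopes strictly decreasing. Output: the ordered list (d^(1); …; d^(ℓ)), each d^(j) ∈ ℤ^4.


Interval decomposition of M: I[1,3], I[4,4].
HN type (ℓ=2): μ^(1)=19/3; μ^(2)=-19

((1, 1, 1, 0); (0, 0, 0, 1))


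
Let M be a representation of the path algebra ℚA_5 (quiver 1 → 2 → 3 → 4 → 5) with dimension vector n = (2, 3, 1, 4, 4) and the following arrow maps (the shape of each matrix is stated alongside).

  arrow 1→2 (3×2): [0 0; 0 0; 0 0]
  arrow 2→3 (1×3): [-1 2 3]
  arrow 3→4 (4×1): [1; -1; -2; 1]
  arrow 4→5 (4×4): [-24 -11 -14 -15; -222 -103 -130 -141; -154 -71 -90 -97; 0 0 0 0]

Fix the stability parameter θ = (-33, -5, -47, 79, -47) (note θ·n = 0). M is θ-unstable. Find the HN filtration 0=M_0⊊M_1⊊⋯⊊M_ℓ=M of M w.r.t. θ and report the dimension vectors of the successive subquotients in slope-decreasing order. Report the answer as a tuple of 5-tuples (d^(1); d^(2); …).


Barcode: M ≅ I[1,1]^2, I[2,2]^2, I[2,4], I[4,4], I[4,5]^2, I[5,5]^2. HN layers by μ_θ (6 steps, strictly decreasing):
  μ^(1)=79; μ^(2)=16; μ^(3)=-5; μ^(4)=-26; μ^(5)=-33; μ^(6)=-47

((0, 0, 0, 2, 0); (0, 0, 0, 2, 2); (0, 2, 0, 0, 0); (0, 1, 1, 0, 0); (2, 0, 0, 0, 0); (0, 0, 0, 0, 2))


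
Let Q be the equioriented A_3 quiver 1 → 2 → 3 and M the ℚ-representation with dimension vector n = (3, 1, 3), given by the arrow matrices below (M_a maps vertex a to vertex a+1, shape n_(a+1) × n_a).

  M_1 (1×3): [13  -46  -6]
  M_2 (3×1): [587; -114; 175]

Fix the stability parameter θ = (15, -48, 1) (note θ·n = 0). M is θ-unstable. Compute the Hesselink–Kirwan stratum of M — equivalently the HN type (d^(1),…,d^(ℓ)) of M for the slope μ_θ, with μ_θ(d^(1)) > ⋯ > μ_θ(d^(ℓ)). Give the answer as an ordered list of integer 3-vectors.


Interval decomposition of M: I[1,1]^2, I[1,3], I[3,3]^2.
HN type (ℓ=3): μ^(1)=15; μ^(2)=1; μ^(3)=-33/2

((2, 0, 0); (0, 0, 3); (1, 1, 0))


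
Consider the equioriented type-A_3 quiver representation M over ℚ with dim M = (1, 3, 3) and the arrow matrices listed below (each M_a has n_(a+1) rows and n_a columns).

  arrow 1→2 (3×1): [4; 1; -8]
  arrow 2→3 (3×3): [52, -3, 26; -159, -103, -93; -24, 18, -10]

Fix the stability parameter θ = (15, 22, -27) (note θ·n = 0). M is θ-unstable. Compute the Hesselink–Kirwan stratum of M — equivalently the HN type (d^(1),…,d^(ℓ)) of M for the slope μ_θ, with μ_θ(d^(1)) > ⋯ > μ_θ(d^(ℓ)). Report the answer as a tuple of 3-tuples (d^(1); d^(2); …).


Via rank(M_{q-1}∘⋯∘M_p): M ≅ I[1,3], I[2,3]^2.
μ_θ-semistable layers: μ^(1)=10/3; μ^(2)=-5/2

((1, 1, 1); (0, 2, 2))


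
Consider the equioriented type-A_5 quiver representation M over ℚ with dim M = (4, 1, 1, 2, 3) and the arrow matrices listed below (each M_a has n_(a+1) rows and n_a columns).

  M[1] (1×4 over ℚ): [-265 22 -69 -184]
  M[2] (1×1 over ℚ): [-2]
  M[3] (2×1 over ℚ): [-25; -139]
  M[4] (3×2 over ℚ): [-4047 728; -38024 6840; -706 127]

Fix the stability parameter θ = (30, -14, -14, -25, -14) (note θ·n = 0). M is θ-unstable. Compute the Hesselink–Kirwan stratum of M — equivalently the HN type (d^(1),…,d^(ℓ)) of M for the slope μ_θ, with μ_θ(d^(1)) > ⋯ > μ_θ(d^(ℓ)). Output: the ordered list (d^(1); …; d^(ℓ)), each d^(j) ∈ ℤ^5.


Barcode: M ≅ I[1,1]^3, I[1,5], I[4,5], I[5,5]. HN layers by μ_θ (4 steps, strictly decreasing):
  μ^(1)=30; μ^(2)=-37/5; μ^(3)=-14; μ^(4)=-25

((3, 0, 0, 0, 0); (1, 1, 1, 1, 1); (0, 0, 0, 0, 2); (0, 0, 0, 1, 0))


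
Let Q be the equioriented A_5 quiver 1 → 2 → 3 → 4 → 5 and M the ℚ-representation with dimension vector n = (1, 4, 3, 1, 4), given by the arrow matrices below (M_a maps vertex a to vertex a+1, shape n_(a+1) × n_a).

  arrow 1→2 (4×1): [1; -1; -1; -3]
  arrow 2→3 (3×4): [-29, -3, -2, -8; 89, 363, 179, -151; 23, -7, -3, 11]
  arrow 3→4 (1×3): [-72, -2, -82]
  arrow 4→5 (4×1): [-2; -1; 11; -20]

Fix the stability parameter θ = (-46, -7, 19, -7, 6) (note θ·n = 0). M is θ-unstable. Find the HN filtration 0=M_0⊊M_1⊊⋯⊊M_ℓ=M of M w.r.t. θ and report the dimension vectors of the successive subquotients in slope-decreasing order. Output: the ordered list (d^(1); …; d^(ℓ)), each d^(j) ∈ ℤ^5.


Via rank(M_{q-1}∘⋯∘M_p): M ≅ I[1,2], I[2,3]^2, I[2,5], I[5,5]^3.
μ_θ-semistable layers: μ^(1)=19; μ^(2)=6; μ^(3)=-7; μ^(4)=-46

((0, 0, 2, 0, 0); (0, 0, 1, 1, 4); (0, 4, 0, 0, 0); (1, 0, 0, 0, 0))


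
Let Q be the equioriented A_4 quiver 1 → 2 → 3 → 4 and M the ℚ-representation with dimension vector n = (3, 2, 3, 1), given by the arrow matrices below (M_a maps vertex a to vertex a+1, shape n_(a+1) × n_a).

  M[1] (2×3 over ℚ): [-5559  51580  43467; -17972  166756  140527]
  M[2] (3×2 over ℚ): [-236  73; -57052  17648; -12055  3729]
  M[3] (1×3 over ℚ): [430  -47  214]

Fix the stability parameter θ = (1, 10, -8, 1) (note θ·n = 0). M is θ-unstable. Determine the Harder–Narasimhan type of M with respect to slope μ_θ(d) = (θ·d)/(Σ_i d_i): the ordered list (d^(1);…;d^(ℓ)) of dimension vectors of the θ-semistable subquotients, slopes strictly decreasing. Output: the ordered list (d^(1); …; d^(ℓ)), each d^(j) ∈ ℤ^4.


Via rank(M_{q-1}∘⋯∘M_p): M ≅ I[1,1], I[1,3], I[1,4], I[3,3].
μ_θ-semistable layers: μ^(1)=1; μ^(2)=-8

((3, 2, 2, 1); (0, 0, 1, 0))


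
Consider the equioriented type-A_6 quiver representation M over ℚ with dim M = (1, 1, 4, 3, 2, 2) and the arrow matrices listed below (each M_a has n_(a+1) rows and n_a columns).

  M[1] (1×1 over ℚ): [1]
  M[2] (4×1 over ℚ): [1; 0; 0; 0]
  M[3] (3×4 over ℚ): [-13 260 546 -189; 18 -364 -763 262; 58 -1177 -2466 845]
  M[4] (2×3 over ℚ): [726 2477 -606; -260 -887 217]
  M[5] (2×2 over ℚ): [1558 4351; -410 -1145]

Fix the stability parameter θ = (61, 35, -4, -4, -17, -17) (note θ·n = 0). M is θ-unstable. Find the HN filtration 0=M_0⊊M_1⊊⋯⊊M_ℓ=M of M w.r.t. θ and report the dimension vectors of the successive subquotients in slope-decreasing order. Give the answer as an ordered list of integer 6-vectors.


Via rank(M_{q-1}∘⋯∘M_p): M ≅ I[1,4], I[3,3], I[3,5], I[3,6], I[6,6].
μ_θ-semistable layers: μ^(1)=22; μ^(2)=-4; μ^(3)=-25/3; μ^(4)=-21/2; μ^(5)=-17

((1, 1, 1, 1, 0, 0); (0, 0, 1, 0, 0, 0); (0, 0, 1, 1, 1, 0); (0, 0, 1, 1, 1, 1); (0, 0, 0, 0, 0, 1))


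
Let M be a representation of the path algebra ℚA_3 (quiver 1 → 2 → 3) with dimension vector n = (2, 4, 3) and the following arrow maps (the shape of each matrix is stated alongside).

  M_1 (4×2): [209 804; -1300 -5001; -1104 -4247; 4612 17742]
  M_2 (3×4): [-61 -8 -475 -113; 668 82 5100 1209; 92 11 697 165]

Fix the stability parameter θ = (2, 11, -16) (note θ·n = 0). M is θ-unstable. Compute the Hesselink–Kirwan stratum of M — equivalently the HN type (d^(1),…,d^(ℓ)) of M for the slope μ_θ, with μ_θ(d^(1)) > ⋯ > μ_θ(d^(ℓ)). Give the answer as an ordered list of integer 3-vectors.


Via rank(M_{q-1}∘⋯∘M_p): M ≅ I[1,2], I[1,3], I[2,3]^2.
μ_θ-semistable layers: μ^(1)=11; μ^(2)=2; μ^(3)=-1; μ^(4)=-5/2

((0, 1, 0); (1, 0, 0); (1, 1, 1); (0, 2, 2))
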